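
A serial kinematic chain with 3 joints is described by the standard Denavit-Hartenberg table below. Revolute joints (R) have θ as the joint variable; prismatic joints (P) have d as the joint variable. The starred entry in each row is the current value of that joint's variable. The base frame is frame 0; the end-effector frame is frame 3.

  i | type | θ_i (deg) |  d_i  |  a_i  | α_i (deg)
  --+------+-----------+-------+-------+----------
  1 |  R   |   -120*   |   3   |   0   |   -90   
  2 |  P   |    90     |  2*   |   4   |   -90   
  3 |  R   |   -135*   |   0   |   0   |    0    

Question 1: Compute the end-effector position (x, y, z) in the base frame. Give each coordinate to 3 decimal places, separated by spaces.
after link 1: o_1 = (0.0000, 0.0000, 3.0000)
after link 2: o_2 = (1.7321, -1.0000, -1.0000)
after link 3: o_3 = (1.7321, -1.0000, -1.0000)

1.732 -1.000 -1.000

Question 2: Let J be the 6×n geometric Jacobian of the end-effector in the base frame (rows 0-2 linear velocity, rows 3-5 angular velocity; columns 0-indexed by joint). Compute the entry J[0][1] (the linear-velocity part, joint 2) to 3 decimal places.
0.866

prismatic axis z_1 = (0.8660,-0.5000,0.0000)
J_v[:, 1] = z_1; J_ω[:, 1] = (0,0,0)
entry J[0][1] = 0.8660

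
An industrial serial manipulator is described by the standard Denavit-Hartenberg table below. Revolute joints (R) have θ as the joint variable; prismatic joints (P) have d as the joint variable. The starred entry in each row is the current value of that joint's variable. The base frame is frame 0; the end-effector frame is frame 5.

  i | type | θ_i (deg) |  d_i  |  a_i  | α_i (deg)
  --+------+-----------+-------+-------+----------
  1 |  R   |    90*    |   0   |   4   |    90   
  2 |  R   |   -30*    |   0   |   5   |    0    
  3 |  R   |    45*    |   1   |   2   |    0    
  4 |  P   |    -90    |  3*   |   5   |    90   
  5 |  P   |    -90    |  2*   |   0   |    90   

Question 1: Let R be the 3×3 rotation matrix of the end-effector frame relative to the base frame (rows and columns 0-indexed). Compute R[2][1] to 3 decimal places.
End-effector y-axis (col 1 of R) = (0.0000,-0.9659,-0.2588)
R[2][1] = -0.2588

-0.259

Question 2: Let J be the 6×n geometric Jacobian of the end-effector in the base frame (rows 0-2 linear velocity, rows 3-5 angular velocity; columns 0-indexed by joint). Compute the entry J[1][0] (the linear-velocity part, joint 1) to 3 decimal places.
4.000

axis z_0 = ẑ; lever o_n−o_0 = (4.0000,9.6242,-7.3296)
cross product → J_v[:, 0] = (-9.6242,4.0000,0.0000)
J_ω[:, 0] = z_0
entry J[1][0] = 4.0000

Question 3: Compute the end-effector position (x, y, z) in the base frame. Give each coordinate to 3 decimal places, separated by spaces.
4.000 9.624 -7.330

after link 1: o_1 = (0.0000, 4.0000, 0.0000)
after link 2: o_2 = (0.0000, 8.3301, -2.5000)
after link 3: o_3 = (1.0000, 10.2620, -1.9824)
after link 4: o_4 = (4.0000, 11.5561, -6.8120)
after link 5: o_5 = (4.0000, 9.6242, -7.3296)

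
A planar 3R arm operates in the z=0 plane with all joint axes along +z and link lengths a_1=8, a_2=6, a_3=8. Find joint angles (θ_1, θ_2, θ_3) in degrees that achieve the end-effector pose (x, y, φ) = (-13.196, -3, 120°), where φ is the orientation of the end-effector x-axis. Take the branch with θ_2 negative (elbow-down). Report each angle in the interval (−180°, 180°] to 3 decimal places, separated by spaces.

wrist centre = target − a_3·(cos φ, sin φ) = (-9.1960, -9.9282)
cos θ_2 = (183.1356−8²−6²)/(2·8·6) = 0.8660; θ_2 = -30.0033° (elbow-down)
β = atan2(-9.9282,-9.1960) = -132.8074°; ψ = atan2(-3.0003,13.1960) = -12.8093°
θ_1 = β − ψ = -119.9981°
θ_3 = φ − θ_1 − θ_2 = -89.9985° (wrapped to (-180°,180°])

-119.998 -30.003 -89.999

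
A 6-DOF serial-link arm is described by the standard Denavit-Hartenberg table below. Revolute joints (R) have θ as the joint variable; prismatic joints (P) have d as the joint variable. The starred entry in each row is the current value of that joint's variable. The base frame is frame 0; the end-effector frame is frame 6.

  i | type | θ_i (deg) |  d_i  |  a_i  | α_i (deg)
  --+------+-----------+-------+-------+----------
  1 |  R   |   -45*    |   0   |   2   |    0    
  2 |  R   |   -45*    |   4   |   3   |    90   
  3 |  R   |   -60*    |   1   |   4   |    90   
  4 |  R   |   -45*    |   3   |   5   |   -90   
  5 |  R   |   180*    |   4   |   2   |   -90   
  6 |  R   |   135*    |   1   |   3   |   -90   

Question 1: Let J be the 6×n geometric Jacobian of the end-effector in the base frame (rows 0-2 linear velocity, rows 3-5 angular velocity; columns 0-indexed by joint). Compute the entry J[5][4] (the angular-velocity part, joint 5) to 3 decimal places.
axis z_4 = (-0.7071,-0.3536,-0.6124); lever o_n−o_4 = (-1.2426,0.1589,-1.7247)
cross product → J_v[:, 4] = (0.7071,-0.4586,-0.5517)
J_ω[:, 4] = z_4
entry J[5][4] = -0.6124

-0.612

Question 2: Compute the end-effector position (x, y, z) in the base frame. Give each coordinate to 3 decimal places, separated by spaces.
after link 1: o_1 = (1.4142, -1.4142, 0.0000)
after link 2: o_2 = (1.4142, -4.4142, 4.0000)
after link 3: o_3 = (0.4142, -6.4142, 0.5359)
after link 4: o_4 = (3.9497, -5.5839, -4.0260)
after link 5: o_5 = (-0.2929, -6.2910, -5.2507)
after link 6: o_6 = (2.7071, -5.4250, -5.7507)

2.707 -5.425 -5.751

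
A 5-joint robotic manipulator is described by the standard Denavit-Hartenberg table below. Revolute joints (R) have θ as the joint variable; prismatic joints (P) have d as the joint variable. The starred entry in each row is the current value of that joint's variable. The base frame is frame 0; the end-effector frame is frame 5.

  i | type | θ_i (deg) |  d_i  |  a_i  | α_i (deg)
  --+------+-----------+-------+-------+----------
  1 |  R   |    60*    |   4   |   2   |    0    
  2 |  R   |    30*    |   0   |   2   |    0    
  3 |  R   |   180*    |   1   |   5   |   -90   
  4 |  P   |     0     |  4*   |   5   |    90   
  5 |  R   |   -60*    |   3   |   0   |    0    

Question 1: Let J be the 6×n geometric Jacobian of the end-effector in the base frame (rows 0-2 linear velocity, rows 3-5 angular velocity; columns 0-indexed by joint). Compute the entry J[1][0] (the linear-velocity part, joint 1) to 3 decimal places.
5.000

axis z_0 = ẑ; lever o_n−o_0 = (5.0000,-6.2679,8.0000)
cross product → J_v[:, 0] = (6.2679,5.0000,-0.0000)
J_ω[:, 0] = z_0
entry J[1][0] = 5.0000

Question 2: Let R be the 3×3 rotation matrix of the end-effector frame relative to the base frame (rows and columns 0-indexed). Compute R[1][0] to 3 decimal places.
End-effector x-axis (col 0 of R) = (-0.8660,-0.5000,0.0000)
R[1][0] = -0.5000

-0.500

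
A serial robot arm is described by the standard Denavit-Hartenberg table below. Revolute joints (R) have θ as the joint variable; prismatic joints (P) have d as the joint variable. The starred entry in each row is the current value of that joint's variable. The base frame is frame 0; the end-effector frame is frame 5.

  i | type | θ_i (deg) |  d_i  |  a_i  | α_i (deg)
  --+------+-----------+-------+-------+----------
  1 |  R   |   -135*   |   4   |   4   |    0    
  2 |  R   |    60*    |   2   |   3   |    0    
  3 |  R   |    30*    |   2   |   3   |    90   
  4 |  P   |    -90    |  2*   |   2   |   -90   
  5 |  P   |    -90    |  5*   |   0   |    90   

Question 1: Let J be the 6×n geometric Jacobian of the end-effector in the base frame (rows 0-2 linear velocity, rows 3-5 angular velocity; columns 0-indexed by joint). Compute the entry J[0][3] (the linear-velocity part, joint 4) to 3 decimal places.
prismatic axis z_3 = (-0.7071,-0.7071,0.0000)
J_v[:, 3] = z_3; J_ω[:, 3] = (0,0,0)
entry J[0][3] = -0.7071

-0.707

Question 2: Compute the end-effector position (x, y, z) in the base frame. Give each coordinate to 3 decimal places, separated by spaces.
2.191 -12.797 6.000

after link 1: o_1 = (-2.8284, -2.8284, 4.0000)
after link 2: o_2 = (-2.0520, -5.7262, 6.0000)
after link 3: o_3 = (0.0694, -7.8475, 8.0000)
after link 4: o_4 = (-1.3449, -9.2617, 6.0000)
after link 5: o_5 = (2.1907, -12.7973, 6.0000)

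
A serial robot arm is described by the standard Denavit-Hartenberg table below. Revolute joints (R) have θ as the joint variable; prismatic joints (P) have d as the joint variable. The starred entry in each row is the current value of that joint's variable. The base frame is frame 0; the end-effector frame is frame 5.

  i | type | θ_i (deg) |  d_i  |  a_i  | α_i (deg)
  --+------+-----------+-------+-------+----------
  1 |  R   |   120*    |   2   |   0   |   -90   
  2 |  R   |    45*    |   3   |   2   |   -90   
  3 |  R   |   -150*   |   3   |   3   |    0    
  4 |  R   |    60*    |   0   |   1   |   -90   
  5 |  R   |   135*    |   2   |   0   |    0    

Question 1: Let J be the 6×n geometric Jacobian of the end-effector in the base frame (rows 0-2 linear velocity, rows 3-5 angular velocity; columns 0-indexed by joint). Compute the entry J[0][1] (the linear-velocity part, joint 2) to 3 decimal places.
axis z_1 = (-0.8660,-0.5000,0.0000); lever o_n−o_1 = (-4.1981,-3.7286,-3.1126)
cross product → J_v[:, 1] = (1.5563,-2.6956,1.1300)
J_ω[:, 1] = z_1
entry J[0][1] = 1.5563

1.556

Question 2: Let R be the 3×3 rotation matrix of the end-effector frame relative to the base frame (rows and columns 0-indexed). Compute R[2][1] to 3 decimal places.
-0.500

End-effector y-axis (col 1 of R) = (0.8624,-0.0795,-0.5000)
R[2][1] = -0.5000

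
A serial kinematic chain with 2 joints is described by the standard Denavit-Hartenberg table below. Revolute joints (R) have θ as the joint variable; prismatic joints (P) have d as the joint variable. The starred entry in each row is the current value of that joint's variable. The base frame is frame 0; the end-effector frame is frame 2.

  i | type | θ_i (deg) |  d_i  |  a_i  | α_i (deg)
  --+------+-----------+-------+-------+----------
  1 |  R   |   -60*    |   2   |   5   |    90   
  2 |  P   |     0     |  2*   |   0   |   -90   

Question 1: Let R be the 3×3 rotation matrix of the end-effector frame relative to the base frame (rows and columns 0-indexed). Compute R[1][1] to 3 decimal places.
0.500

End-effector y-axis (col 1 of R) = (0.8660,0.5000,0.0000)
R[1][1] = 0.5000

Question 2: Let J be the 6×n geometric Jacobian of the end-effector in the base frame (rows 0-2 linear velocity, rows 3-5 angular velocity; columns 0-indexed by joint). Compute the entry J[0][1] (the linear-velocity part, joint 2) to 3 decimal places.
prismatic axis z_1 = (-0.8660,-0.5000,0.0000)
J_v[:, 1] = z_1; J_ω[:, 1] = (0,0,0)
entry J[0][1] = -0.8660

-0.866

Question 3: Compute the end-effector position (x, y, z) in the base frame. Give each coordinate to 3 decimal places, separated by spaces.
0.768 -5.330 2.000

after link 1: o_1 = (2.5000, -4.3301, 2.0000)
after link 2: o_2 = (0.7679, -5.3301, 2.0000)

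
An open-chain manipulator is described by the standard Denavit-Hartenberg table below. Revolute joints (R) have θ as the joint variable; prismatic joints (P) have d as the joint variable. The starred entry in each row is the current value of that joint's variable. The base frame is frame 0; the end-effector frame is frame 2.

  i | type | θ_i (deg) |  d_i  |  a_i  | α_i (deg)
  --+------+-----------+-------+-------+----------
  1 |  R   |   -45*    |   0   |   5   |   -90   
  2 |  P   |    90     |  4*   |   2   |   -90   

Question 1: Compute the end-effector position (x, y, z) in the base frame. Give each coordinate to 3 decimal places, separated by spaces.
6.364 -0.707 -2.000

after link 1: o_1 = (3.5355, -3.5355, 0.0000)
after link 2: o_2 = (6.3640, -0.7071, -2.0000)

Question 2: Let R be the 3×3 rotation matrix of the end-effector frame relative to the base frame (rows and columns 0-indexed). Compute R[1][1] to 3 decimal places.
End-effector y-axis (col 1 of R) = (-0.7071,-0.7071,-0.0000)
R[1][1] = -0.7071

-0.707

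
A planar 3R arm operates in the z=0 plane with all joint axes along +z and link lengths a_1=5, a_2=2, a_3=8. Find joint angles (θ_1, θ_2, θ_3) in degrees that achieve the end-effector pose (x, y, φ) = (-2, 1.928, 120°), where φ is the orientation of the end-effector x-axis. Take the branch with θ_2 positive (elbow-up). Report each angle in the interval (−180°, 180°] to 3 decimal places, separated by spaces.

wrist centre = target − a_3·(cos φ, sin φ) = (2.0000, -5.0002)
cos θ_2 = (29.0020−5²−2²)/(2·5·2) = 0.0001; θ_2 = 89.9942° (elbow-up)
β = atan2(-5.0002,2.0000) = -68.1994°; ψ = atan2(2.0000,5.0002) = 21.8006°
θ_1 = β − ψ = -90.0000°
θ_3 = φ − θ_1 − θ_2 = 120.0058° (wrapped to (-180°,180°])

-90.000 89.994 120.006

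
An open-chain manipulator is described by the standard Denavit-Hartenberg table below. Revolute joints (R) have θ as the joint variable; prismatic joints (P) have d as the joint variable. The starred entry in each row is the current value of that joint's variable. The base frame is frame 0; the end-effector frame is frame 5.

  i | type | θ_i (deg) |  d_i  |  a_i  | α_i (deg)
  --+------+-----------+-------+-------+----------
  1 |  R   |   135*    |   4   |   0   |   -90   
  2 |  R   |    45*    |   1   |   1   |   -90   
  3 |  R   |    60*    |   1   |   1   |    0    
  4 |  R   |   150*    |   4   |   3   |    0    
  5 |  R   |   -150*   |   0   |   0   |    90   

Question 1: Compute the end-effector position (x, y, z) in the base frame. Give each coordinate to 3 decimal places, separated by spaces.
after link 1: o_1 = (0.0000, 0.0000, 4.0000)
after link 2: o_2 = (-1.2071, -0.2071, 3.2929)
after link 3: o_3 = (-0.3447, 0.1553, 2.2322)
after link 4: o_4 = (1.8936, -4.2044, 1.2409)
after link 5: o_5 = (1.8936, -4.2044, 1.2409)

1.894 -4.204 1.241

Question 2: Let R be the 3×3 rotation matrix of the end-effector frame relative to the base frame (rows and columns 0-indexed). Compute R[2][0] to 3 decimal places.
End-effector x-axis (col 0 of R) = (0.3624,0.8624,-0.3536)
R[2][0] = -0.3536

-0.354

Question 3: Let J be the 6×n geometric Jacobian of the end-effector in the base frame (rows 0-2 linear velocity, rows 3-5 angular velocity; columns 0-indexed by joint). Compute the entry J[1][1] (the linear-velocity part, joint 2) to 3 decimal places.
-1.951

axis z_1 = (-0.7071,-0.7071,0.0000); lever o_n−o_1 = (1.8936,-4.2044,-2.7591)
cross product → J_v[:, 1] = (1.9510,-1.9510,4.3120)
J_ω[:, 1] = z_1
entry J[1][1] = -1.9510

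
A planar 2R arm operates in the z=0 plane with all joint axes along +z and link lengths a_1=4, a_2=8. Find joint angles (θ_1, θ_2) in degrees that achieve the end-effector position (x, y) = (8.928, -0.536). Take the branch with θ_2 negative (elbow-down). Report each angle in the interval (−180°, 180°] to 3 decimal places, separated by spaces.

cos θ_2 = (79.9965−4²−8²)/(2·4·8) = -0.0001; θ_2 = -90.0032° (elbow-down)
β = atan2(-0.5360,8.9280) = -3.4357°; ψ = atan2(-8.0000,3.9996) = -63.4375°
θ_1 = β − ψ = 60.0018°

60.002 -90.003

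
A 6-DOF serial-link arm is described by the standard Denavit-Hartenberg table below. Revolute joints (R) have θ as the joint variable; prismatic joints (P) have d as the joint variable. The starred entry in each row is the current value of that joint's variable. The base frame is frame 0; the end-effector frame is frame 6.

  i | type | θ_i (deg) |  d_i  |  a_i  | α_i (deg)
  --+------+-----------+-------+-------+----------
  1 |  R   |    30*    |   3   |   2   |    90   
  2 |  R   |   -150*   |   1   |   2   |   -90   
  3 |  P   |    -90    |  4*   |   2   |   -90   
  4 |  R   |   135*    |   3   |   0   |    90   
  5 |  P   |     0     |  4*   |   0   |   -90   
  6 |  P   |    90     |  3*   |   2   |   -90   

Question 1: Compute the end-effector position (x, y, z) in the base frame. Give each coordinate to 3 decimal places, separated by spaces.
-0.941 -5.640 -3.239

after link 1: o_1 = (1.7321, 1.0000, 3.0000)
after link 2: o_2 = (0.7321, -0.7321, 2.0000)
after link 3: o_3 = (3.4641, -1.4641, -1.4641)
after link 4: o_4 = (1.2141, -2.7631, -2.9641)
after link 5: o_5 = (1.4036, -5.9197, -0.5146)
after link 6: o_6 = (-0.9412, -5.6405, -3.2394)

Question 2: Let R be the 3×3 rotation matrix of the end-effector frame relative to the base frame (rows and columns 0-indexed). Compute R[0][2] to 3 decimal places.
End-effector z-axis (col 2 of R) = (0.6597,-0.4356,-0.6124)
R[0][2] = 0.6597

0.660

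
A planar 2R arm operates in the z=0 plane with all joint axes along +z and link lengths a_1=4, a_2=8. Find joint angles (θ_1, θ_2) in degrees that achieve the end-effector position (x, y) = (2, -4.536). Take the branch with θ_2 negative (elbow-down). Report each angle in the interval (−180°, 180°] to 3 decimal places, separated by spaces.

cos θ_2 = (24.5753−4²−8²)/(2·4·8) = -0.8660; θ_2 = -149.9983° (elbow-down)
β = atan2(-4.5360,2.0000) = -66.2065°; ψ = atan2(-4.0002,-2.9281) = -126.2036°
θ_1 = β − ψ = 59.9971°

59.997 -149.998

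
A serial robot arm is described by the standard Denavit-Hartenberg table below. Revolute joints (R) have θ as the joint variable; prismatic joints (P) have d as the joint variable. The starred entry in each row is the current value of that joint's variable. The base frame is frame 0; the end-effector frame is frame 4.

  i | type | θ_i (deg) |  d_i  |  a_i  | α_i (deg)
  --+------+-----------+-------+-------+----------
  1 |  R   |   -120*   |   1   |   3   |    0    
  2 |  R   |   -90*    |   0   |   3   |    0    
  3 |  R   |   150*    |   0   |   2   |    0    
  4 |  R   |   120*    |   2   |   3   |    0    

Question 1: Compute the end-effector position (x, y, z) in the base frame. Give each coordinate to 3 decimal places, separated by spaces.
-1.598 -0.232 3.000

after link 1: o_1 = (-1.5000, -2.5981, 1.0000)
after link 2: o_2 = (-4.0981, -1.0981, 1.0000)
after link 3: o_3 = (-3.0981, -2.8301, 1.0000)
after link 4: o_4 = (-1.5981, -0.2321, 3.0000)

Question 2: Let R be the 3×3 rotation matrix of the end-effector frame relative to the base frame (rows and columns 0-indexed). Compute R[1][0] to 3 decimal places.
End-effector x-axis (col 0 of R) = (0.5000,0.8660,0.0000)
R[1][0] = 0.8660

0.866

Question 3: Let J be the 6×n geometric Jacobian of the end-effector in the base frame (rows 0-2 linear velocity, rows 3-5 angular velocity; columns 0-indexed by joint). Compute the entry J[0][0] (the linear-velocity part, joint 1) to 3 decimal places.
0.232

axis z_0 = ẑ; lever o_n−o_0 = (-1.5981,-0.2321,3.0000)
cross product → J_v[:, 0] = (0.2321,-1.5981,0.0000)
J_ω[:, 0] = z_0
entry J[0][0] = 0.2321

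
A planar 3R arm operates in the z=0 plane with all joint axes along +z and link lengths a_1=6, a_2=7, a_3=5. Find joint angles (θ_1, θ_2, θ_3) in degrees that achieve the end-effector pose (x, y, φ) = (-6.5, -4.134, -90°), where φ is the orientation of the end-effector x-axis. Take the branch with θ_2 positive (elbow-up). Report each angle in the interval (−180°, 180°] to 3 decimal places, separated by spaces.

104.822 120.000 45.178

wrist centre = target − a_3·(cos φ, sin φ) = (-6.5000, 0.8660)
cos θ_2 = (43.0000−6²−7²)/(2·6·7) = -0.5000; θ_2 = 120.0000° (elbow-up)
β = atan2(0.8660,-6.5000) = 172.4111°; ψ = atan2(6.0622,2.5000) = 67.5891°
θ_1 = β − ψ = 104.8220°
θ_3 = φ − θ_1 − θ_2 = 45.1779° (wrapped to (-180°,180°])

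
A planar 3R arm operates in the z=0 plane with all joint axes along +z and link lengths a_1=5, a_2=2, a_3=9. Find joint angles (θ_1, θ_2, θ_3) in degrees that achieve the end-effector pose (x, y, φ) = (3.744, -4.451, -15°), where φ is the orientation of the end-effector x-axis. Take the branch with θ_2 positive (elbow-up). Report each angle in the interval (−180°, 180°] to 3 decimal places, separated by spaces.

wrist centre = target − a_3·(cos φ, sin φ) = (-4.9493, -2.1216)
cos θ_2 = (28.9972−5²−2²)/(2·5·2) = -0.0001; θ_2 = 90.0080° (elbow-up)
β = atan2(-2.1216,-4.9493) = -156.7967°; ψ = atan2(2.0000,4.9997) = 21.8025°
θ_1 = β − ψ = -178.5992°
θ_3 = φ − θ_1 − θ_2 = 73.5911° (wrapped to (-180°,180°])

-178.599 90.008 73.591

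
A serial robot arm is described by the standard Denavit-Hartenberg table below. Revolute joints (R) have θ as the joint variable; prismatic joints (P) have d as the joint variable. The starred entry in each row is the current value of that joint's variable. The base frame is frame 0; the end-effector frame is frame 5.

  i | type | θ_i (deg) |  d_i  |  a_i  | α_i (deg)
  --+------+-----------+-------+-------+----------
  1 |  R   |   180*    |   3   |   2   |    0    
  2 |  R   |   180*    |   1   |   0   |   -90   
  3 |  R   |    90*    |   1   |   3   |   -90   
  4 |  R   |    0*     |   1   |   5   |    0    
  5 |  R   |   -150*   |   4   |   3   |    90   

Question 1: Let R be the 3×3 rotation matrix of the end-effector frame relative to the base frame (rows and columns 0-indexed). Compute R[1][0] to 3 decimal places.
0.500

End-effector x-axis (col 0 of R) = (0.0000,0.5000,0.8660)
R[1][0] = 0.5000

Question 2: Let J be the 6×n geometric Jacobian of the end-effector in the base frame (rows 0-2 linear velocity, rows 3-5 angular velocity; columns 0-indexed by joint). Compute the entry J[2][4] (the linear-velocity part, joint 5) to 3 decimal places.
-1.500

axis z_4 = (-1.0000,0.0000,-0.0000); lever o_n−o_4 = (-4.0000,1.5000,2.5981)
cross product → J_v[:, 4] = (0.0000,2.5981,-1.5000)
J_ω[:, 4] = z_4
entry J[2][4] = -1.5000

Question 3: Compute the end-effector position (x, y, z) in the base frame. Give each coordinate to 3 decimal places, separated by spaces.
after link 1: o_1 = (-2.0000, 0.0000, 3.0000)
after link 2: o_2 = (-2.0000, 0.0000, 4.0000)
after link 3: o_3 = (-2.0000, 1.0000, 1.0000)
after link 4: o_4 = (-3.0000, 1.0000, -4.0000)
after link 5: o_5 = (-7.0000, 2.5000, -1.4019)

-7.000 2.500 -1.402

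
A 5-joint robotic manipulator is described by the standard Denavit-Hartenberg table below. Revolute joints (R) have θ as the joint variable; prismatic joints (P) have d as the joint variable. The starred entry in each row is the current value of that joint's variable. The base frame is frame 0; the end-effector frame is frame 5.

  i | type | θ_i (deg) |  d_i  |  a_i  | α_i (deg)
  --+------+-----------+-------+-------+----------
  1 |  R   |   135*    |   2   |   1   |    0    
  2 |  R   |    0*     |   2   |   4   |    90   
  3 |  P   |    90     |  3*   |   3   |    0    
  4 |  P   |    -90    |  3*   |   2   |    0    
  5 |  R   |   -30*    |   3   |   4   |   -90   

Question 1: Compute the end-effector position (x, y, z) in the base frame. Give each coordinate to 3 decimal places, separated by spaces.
-1.035 13.763 5.000

after link 1: o_1 = (-0.7071, 0.7071, 2.0000)
after link 2: o_2 = (-3.5355, 3.5355, 4.0000)
after link 3: o_3 = (-1.4142, 5.6569, 7.0000)
after link 4: o_4 = (-0.7071, 9.1924, 7.0000)
after link 5: o_5 = (-1.0353, 13.7632, 5.0000)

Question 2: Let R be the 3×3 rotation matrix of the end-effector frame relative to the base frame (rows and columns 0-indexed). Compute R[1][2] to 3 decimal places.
End-effector z-axis (col 2 of R) = (-0.3536,0.3536,0.8660)
R[1][2] = 0.3536

0.354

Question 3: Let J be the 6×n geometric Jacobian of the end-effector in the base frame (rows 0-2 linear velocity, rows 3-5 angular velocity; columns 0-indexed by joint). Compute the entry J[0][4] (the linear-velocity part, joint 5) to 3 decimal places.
axis z_4 = (0.7071,0.7071,0.0000); lever o_n−o_4 = (-0.3282,4.5708,-2.0000)
cross product → J_v[:, 4] = (-1.4142,1.4142,3.4641)
J_ω[:, 4] = z_4
entry J[0][4] = -1.4142

-1.414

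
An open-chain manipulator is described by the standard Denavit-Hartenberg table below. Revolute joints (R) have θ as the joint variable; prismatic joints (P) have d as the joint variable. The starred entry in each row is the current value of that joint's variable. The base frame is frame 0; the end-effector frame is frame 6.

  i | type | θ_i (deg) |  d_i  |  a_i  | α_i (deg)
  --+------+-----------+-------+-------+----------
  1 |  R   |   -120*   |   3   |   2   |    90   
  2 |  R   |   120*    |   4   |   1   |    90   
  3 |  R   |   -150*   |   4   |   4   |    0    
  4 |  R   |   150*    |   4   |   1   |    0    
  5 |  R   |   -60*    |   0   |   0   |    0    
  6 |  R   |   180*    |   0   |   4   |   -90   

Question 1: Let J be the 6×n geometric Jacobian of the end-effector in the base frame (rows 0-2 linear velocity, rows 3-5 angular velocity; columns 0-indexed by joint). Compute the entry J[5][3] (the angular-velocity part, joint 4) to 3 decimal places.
0.500

axis z_3 = (-0.4330,-0.7500,0.5000); lever o_n−o_3 = (-4.9821,-1.7010,1.1340)
cross product → J_v[:, 3] = (0.0000,-2.0000,-3.0000)
J_ω[:, 3] = z_3
entry J[5][3] = 0.5000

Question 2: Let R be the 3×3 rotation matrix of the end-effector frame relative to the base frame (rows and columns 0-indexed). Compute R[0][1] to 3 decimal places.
End-effector y-axis (col 1 of R) = (0.4330,0.7500,-0.5000)
R[0][1] = 0.4330

0.433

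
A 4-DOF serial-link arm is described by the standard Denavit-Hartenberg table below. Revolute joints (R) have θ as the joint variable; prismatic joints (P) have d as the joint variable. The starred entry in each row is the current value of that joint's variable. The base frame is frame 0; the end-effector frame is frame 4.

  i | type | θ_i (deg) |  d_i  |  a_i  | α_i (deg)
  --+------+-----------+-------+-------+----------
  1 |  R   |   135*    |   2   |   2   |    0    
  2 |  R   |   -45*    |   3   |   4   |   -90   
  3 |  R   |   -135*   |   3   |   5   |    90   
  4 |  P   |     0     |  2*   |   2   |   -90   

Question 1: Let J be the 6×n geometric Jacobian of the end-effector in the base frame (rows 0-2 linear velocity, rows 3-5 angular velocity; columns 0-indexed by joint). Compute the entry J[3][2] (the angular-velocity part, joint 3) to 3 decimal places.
-1.000

axis z_2 = (-1.0000,0.0000,0.0000); lever o_n−o_2 = (-3.0000,-6.3640,3.5355)
cross product → J_v[:, 2] = (0.0000,3.5355,6.3640)
J_ω[:, 2] = z_2
entry J[3][2] = -1.0000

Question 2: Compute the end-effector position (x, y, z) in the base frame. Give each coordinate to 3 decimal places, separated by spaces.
-4.414 -0.950 8.536

after link 1: o_1 = (-1.4142, 1.4142, 2.0000)
after link 2: o_2 = (-1.4142, 5.4142, 5.0000)
after link 3: o_3 = (-4.4142, 1.8787, 8.5355)
after link 4: o_4 = (-4.4142, -0.9497, 8.5355)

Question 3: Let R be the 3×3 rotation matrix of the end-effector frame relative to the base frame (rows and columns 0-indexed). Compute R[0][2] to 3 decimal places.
-1.000

End-effector z-axis (col 2 of R) = (-1.0000,0.0000,0.0000)
R[0][2] = -1.0000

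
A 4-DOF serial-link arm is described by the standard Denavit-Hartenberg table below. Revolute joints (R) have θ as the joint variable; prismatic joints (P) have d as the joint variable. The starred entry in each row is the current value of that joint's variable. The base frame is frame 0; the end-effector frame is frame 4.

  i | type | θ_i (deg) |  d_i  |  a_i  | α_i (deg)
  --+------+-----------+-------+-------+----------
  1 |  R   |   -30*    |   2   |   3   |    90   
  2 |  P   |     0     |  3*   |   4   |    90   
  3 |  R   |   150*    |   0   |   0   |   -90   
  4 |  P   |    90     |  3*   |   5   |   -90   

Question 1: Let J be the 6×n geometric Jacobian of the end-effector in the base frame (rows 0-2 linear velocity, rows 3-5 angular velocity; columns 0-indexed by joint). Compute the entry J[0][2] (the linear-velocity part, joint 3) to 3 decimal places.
axis z_2 = (-0.0000,-0.0000,-1.0000); lever o_n−o_2 = (0.0000,3.0000,5.0000)
cross product → J_v[:, 2] = (3.0000,0.0000,-0.0000)
J_ω[:, 2] = z_2
entry J[0][2] = 3.0000

3.000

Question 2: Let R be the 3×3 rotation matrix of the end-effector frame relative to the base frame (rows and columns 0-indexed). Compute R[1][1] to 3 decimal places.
-1.000

End-effector y-axis (col 1 of R) = (0.0000,-1.0000,0.0000)
R[1][1] = -1.0000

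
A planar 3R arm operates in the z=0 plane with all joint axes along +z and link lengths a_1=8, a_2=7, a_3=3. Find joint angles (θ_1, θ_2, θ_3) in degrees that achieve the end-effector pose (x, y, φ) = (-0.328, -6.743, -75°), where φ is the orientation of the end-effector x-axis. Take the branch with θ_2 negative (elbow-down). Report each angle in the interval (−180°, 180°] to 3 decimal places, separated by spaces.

wrist centre = target − a_3·(cos φ, sin φ) = (-1.1045, -3.8452)
cos θ_2 = (16.0056−8²−7²)/(2·8·7) = -0.8660; θ_2 = -149.9996° (elbow-down)
β = atan2(-3.8452,-1.1045) = -106.0256°; ψ = atan2(-3.5000,1.9378) = -61.0283°
θ_1 = β − ψ = -44.9973°
θ_3 = φ − θ_1 − θ_2 = 119.9969° (wrapped to (-180°,180°])

-44.997 -150.000 119.997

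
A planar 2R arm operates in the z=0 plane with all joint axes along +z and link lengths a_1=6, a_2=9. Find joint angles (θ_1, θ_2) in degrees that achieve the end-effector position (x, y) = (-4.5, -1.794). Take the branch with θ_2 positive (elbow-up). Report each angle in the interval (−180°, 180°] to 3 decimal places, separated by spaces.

89.996 150.001

cos θ_2 = (23.4684−6²−9²)/(2·6·9) = -0.8660; θ_2 = 150.0009° (elbow-up)
β = atan2(-1.7940,-4.5000) = -158.2645°; ψ = atan2(4.4999,-1.7943) = 111.7393°
θ_1 = β − ψ = -270.0038°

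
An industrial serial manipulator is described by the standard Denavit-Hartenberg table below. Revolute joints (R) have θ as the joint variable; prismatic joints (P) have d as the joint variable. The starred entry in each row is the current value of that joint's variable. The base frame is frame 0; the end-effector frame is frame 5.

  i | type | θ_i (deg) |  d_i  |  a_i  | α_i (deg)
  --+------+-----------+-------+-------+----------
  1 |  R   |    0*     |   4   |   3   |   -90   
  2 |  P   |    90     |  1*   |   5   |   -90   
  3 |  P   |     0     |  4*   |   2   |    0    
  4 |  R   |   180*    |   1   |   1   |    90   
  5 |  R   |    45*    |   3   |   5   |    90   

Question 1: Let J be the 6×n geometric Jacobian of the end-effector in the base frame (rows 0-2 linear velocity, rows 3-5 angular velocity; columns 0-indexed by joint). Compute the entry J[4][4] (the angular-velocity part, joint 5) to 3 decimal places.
-1.000

axis z_4 = (-0.0000,-1.0000,-0.0000); lever o_n−o_4 = (-3.5355,-3.0000,3.5355)
cross product → J_v[:, 4] = (-3.5355,0.0000,-3.5355)
J_ω[:, 4] = z_4
entry J[4][4] = -1.0000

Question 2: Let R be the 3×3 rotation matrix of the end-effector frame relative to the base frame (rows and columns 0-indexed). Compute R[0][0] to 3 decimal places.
End-effector x-axis (col 0 of R) = (-0.7071,-0.0000,0.7071)
R[0][0] = -0.7071

-0.707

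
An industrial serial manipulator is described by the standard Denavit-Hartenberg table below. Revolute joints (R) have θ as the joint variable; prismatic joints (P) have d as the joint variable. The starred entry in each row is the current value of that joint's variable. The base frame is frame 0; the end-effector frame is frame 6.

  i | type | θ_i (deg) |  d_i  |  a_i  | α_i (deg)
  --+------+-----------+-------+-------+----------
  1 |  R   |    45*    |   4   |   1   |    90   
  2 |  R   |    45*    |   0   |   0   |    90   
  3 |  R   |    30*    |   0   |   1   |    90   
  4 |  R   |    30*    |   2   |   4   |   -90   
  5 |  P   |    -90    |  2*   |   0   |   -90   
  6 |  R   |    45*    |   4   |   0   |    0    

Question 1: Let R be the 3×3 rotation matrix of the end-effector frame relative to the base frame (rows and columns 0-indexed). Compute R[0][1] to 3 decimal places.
End-effector y-axis (col 1 of R) = (0.2281,-0.8879,0.3995)
R[0][1] = 0.2281

0.228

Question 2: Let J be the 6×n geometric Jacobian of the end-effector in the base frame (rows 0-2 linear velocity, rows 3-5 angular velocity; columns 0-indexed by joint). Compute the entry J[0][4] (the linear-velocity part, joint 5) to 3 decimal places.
prismatic axis z_4 = (0.0397,0.3933,-0.9186)
J_v[:, 4] = z_4; J_ω[:, 4] = (0,0,0)
entry J[0][4] = 0.0397

0.040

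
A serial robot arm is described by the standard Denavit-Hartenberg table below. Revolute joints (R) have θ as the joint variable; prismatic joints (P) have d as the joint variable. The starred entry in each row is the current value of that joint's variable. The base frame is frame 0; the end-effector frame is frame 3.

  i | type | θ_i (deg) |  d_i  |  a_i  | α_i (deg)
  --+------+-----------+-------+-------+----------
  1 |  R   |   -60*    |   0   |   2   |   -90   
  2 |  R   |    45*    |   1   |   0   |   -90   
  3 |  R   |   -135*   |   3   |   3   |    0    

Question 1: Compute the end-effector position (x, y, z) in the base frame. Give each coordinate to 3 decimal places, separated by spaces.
1.892 2.965 -0.621

after link 1: o_1 = (1.0000, -1.7321, 0.0000)
after link 2: o_2 = (1.8660, -1.2321, 0.0000)
after link 3: o_3 = (1.8925, 2.9648, -0.6213)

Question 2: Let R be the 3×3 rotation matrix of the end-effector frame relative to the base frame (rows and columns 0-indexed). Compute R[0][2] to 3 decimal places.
End-effector z-axis (col 2 of R) = (-0.3536,0.6124,-0.7071)
R[0][2] = -0.3536

-0.354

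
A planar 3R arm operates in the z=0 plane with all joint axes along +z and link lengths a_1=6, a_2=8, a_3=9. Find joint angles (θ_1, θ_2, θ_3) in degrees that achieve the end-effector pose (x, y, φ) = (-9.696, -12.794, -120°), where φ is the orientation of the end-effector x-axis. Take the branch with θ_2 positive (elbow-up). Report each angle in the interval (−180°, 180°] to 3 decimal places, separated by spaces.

wrist centre = target − a_3·(cos φ, sin φ) = (-5.1960, -4.9998)
cos θ_2 = (51.9961−6²−8²)/(2·6·8) = -0.5000; θ_2 = 120.0027° (elbow-up)
β = atan2(-4.9998,-5.1960) = -136.1026°; ψ = atan2(6.9280,1.9997) = 73.8999°
θ_1 = β − ψ = -210.0025°
θ_3 = φ − θ_1 − θ_2 = -30.0001° (wrapped to (-180°,180°])

149.997 120.003 -30.000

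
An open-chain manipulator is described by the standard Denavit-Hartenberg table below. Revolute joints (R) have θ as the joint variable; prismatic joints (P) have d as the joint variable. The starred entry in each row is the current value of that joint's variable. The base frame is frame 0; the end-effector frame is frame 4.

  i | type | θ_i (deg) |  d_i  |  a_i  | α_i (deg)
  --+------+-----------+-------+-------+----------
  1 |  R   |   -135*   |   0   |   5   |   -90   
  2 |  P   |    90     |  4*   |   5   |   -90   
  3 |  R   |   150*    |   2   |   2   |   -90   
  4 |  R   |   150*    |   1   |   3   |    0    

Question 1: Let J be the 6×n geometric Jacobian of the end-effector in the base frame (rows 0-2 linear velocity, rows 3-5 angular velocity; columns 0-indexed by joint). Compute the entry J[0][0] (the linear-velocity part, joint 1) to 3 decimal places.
axis z_0 = ẑ; lever o_n−o_0 = (0.4703,-6.8342,-5.0179)
cross product → J_v[:, 0] = (6.8342,0.4703,-0.0000)
J_ω[:, 0] = z_0
entry J[0][0] = 6.8342

6.834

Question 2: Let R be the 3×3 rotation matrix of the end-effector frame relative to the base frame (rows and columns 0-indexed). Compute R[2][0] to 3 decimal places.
-0.750

End-effector x-axis (col 0 of R) = (-0.0474,-0.6597,-0.7500)
R[2][0] = -0.7500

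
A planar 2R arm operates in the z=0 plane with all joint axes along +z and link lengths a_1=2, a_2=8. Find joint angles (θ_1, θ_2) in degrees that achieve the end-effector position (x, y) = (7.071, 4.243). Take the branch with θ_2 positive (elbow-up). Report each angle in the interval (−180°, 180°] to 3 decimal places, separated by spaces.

cos θ_2 = (68.0021−2²−8²)/(2·2·8) = 0.0001; θ_2 = 89.9963° (elbow-up)
β = atan2(4.2430,7.0710) = 30.9661°; ψ = atan2(8.0000,2.0005) = 75.9602°
θ_1 = β − ψ = -44.9941°

-44.994 89.996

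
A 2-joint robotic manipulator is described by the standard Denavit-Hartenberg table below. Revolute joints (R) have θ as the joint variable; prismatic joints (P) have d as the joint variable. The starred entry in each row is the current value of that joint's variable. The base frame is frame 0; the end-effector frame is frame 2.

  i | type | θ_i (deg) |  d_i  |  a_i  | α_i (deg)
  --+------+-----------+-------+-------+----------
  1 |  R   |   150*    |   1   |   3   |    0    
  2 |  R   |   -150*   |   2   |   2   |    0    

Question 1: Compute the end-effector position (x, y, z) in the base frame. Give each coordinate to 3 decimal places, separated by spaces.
-0.598 1.500 3.000

after link 1: o_1 = (-2.5981, 1.5000, 1.0000)
after link 2: o_2 = (-0.5981, 1.5000, 3.0000)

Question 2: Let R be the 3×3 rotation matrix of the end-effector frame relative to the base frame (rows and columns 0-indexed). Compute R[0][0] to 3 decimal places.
End-effector x-axis (col 0 of R) = (1.0000,0.0000,0.0000)
R[0][0] = 1.0000

1.000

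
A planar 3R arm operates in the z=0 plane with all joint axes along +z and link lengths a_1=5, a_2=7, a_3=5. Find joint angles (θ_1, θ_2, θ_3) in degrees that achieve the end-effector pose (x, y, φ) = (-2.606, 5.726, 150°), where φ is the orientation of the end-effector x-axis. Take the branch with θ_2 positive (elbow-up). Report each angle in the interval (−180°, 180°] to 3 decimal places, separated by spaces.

wrist centre = target − a_3·(cos φ, sin φ) = (1.7241, 3.2260)
cos θ_2 = (13.3797−5²−7²)/(2·5·7) = -0.8660; θ_2 = 149.9976° (elbow-up)
β = atan2(3.2260,1.7241) = 61.8778°; ψ = atan2(3.5003,-1.0620) = 106.8786°
θ_1 = β − ψ = -45.0008°
θ_3 = φ − θ_1 − θ_2 = 45.0032° (wrapped to (-180°,180°])

-45.001 149.998 45.003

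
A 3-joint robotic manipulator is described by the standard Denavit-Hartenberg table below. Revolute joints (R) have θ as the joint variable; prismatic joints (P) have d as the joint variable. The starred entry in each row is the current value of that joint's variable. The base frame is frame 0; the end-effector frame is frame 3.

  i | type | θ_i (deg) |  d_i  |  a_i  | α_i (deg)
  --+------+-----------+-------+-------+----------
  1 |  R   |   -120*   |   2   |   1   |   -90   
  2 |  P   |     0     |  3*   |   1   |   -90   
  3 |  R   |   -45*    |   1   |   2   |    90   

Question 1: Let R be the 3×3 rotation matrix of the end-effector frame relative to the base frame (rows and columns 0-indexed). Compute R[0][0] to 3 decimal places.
End-effector x-axis (col 0 of R) = (0.2588,-0.9659,0.0000)
R[0][0] = 0.2588

0.259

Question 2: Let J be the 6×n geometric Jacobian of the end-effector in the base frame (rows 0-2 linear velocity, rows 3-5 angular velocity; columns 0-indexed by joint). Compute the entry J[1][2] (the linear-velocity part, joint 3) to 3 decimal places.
axis z_2 = (0.0000,-0.0000,-1.0000); lever o_n−o_2 = (0.5176,-1.9319,-1.0000)
cross product → J_v[:, 2] = (-1.9319,-0.5176,-0.0000)
J_ω[:, 2] = z_2
entry J[1][2] = -0.5176

-0.518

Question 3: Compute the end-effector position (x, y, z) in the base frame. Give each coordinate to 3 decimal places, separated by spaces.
2.116 -5.164 1.000

after link 1: o_1 = (-0.5000, -0.8660, 2.0000)
after link 2: o_2 = (1.5981, -3.2321, 2.0000)
after link 3: o_3 = (2.1157, -5.1639, 1.0000)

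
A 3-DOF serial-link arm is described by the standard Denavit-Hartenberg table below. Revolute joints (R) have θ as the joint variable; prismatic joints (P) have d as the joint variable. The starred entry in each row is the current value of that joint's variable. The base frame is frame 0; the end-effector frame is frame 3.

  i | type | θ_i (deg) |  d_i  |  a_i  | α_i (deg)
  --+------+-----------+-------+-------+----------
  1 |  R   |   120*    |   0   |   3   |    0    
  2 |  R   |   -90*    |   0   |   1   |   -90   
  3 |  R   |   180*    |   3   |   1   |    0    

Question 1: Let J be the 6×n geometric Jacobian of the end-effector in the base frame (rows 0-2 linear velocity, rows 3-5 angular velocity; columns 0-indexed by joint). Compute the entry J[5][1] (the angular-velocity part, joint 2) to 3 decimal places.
1.000

axis z_1 = (0.0000,0.0000,1.0000); lever o_n−o_1 = (-1.5000,2.5981,0.0000)
cross product → J_v[:, 1] = (-2.5981,-1.5000,0.0000)
J_ω[:, 1] = z_1
entry J[5][1] = 1.0000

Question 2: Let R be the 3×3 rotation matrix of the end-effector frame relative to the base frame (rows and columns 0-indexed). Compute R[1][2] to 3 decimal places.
0.866

End-effector z-axis (col 2 of R) = (-0.5000,0.8660,0.0000)
R[1][2] = 0.8660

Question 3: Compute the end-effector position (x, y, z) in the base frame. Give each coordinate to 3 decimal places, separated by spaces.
-3.000 5.196 0.000

after link 1: o_1 = (-1.5000, 2.5981, 0.0000)
after link 2: o_2 = (-0.6340, 3.0981, 0.0000)
after link 3: o_3 = (-3.0000, 5.1962, 0.0000)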